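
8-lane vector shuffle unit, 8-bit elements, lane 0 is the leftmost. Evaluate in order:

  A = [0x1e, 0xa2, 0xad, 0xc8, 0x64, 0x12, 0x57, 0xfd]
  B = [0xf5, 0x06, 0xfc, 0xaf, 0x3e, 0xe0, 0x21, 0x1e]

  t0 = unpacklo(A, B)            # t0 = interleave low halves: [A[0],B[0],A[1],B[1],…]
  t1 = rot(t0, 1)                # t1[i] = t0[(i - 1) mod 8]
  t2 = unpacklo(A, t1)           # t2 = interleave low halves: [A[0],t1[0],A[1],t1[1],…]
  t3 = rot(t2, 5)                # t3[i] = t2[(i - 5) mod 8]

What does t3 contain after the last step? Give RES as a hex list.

RES = [ 0x1e  0xad  0xf5  0xc8  0xa2  0x1e  0xaf  0xa2 ]

t0 = [0x1e, 0xf5, 0xa2, 0x06, 0xad, 0xfc, 0xc8, 0xaf]
t1 = [0xaf, 0x1e, 0xf5, 0xa2, 0x06, 0xad, 0xfc, 0xc8]
t2 = [0x1e, 0xaf, 0xa2, 0x1e, 0xad, 0xf5, 0xc8, 0xa2]
t3 = [0x1e, 0xad, 0xf5, 0xc8, 0xa2, 0x1e, 0xaf, 0xa2]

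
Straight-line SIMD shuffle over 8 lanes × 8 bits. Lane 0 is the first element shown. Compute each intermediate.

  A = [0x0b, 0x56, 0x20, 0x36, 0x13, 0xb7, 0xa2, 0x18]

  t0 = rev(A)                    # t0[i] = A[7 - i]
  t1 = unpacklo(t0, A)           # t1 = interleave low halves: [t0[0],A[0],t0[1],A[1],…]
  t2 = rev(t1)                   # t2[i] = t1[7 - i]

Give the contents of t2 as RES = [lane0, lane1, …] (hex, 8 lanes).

  t0: 18 a2 b7 13 36 20 56 0b
  t1: 18 0b a2 56 b7 20 13 36
  t2: 36 13 20 b7 56 a2 0b 18

RES = [0x36, 0x13, 0x20, 0xb7, 0x56, 0xa2, 0x0b, 0x18]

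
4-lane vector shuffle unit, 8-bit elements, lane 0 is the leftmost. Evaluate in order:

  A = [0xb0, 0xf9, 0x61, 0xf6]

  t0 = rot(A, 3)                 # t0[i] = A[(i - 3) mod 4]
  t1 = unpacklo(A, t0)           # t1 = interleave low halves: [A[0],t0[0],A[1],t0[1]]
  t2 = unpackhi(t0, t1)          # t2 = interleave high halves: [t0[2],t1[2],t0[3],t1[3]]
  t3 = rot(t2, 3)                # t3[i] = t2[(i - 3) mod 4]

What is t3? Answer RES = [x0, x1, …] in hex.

RES = [0xf9, 0xb0, 0x61, 0xf6]

  t0: f9 61 f6 b0
  t1: b0 f9 f9 61
  t2: f6 f9 b0 61
  t3: f9 b0 61 f6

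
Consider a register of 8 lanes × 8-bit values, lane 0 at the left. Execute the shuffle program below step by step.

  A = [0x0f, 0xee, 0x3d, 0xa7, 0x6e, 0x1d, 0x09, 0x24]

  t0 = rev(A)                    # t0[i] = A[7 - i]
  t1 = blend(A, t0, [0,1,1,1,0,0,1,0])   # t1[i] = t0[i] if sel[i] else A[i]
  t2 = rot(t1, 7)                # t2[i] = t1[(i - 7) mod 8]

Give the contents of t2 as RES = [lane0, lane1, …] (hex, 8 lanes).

RES = [ 0x09  0x1d  0x6e  0x6e  0x1d  0xee  0x24  0x0f ]

  t0: 24 09 1d 6e a7 3d ee 0f
  t1: 0f 09 1d 6e 6e 1d ee 24
  t2: 09 1d 6e 6e 1d ee 24 0f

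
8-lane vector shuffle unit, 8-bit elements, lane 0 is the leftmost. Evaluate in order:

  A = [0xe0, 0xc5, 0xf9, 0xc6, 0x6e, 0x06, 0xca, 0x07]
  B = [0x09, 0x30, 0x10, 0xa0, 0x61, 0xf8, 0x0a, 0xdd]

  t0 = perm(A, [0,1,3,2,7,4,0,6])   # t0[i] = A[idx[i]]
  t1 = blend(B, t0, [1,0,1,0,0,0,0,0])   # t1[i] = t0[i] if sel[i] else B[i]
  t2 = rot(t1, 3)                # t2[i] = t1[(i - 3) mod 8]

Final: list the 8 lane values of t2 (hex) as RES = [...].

→ t0 |e0|c5|c6|f9|07|6e|e0|ca|
→ t1 |e0|30|c6|a0|61|f8|0a|dd|
→ t2 |f8|0a|dd|e0|30|c6|a0|61|

RES = [0xf8, 0x0a, 0xdd, 0xe0, 0x30, 0xc6, 0xa0, 0x61]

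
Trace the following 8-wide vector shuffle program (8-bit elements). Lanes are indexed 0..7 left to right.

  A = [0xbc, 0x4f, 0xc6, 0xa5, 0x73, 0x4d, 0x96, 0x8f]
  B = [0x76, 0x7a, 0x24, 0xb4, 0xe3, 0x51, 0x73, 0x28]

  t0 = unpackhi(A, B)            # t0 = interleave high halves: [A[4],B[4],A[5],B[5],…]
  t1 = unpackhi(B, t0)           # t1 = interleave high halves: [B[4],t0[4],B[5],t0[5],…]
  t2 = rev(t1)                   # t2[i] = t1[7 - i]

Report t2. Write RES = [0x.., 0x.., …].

RES = [ 0x28  0x28  0x8f  0x73  0x73  0x51  0x96  0xe3 ]

t0 = [0x73, 0xe3, 0x4d, 0x51, 0x96, 0x73, 0x8f, 0x28]
t1 = [0xe3, 0x96, 0x51, 0x73, 0x73, 0x8f, 0x28, 0x28]
t2 = [0x28, 0x28, 0x8f, 0x73, 0x73, 0x51, 0x96, 0xe3]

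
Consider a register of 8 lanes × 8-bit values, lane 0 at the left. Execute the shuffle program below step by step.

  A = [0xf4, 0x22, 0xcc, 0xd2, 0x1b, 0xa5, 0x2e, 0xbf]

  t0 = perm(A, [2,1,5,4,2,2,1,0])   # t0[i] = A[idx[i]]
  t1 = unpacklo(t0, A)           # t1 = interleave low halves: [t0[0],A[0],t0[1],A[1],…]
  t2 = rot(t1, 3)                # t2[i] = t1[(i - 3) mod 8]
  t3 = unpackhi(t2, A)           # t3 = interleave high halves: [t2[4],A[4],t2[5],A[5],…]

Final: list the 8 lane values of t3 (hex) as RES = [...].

RES = [ 0xf4  0x1b  0x22  0xa5  0x22  0x2e  0xa5  0xbf ]

→ t0 |cc|22|a5|1b|cc|cc|22|f4|
→ t1 |cc|f4|22|22|a5|cc|1b|d2|
→ t2 |cc|1b|d2|cc|f4|22|22|a5|
→ t3 |f4|1b|22|a5|22|2e|a5|bf|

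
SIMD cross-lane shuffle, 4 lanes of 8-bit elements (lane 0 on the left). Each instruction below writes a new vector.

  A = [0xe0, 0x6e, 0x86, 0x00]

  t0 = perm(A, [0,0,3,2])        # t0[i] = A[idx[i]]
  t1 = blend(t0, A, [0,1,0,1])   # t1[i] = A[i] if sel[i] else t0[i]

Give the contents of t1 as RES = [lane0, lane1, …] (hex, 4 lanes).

RES = [ 0xe0  0x6e  0x00  0x00 ]

t0 = [0xe0, 0xe0, 0x00, 0x86]
t1 = [0xe0, 0x6e, 0x00, 0x00]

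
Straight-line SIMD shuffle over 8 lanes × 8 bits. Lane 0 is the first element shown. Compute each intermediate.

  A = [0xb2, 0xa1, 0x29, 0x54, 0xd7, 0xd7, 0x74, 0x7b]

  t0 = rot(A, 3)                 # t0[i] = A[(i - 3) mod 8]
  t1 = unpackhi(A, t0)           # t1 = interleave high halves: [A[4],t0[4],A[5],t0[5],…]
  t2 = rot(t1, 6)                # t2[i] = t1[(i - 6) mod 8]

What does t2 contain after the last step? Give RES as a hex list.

RES = [ 0xd7  0x29  0x74  0x54  0x7b  0xd7  0xd7  0xa1 ]

  t0: d7 74 7b b2 a1 29 54 d7
  t1: d7 a1 d7 29 74 54 7b d7
  t2: d7 29 74 54 7b d7 d7 a1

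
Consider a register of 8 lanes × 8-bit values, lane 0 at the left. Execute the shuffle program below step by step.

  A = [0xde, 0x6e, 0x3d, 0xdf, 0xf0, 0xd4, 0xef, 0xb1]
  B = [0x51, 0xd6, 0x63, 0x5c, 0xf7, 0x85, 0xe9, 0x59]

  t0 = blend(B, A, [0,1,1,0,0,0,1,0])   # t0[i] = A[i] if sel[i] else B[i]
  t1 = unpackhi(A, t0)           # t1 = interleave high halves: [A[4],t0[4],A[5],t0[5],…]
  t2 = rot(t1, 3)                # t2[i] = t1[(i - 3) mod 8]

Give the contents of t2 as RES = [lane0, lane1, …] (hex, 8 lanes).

RES = [0xef, 0xb1, 0x59, 0xf0, 0xf7, 0xd4, 0x85, 0xef]

→ t0 |51|6e|3d|5c|f7|85|ef|59|
→ t1 |f0|f7|d4|85|ef|ef|b1|59|
→ t2 |ef|b1|59|f0|f7|d4|85|ef|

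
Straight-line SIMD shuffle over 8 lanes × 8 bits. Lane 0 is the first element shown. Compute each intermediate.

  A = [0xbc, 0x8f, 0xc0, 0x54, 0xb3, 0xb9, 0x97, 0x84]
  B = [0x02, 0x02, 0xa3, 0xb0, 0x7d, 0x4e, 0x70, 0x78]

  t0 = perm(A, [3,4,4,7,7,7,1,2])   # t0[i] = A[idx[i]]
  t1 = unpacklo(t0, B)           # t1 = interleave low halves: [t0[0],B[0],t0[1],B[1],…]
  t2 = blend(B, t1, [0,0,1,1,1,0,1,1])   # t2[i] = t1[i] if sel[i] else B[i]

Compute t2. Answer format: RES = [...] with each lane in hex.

RES = [ 0x02  0x02  0xb3  0x02  0xb3  0x4e  0x84  0xb0 ]

→ t0 |54|b3|b3|84|84|84|8f|c0|
→ t1 |54|02|b3|02|b3|a3|84|b0|
→ t2 |02|02|b3|02|b3|4e|84|b0|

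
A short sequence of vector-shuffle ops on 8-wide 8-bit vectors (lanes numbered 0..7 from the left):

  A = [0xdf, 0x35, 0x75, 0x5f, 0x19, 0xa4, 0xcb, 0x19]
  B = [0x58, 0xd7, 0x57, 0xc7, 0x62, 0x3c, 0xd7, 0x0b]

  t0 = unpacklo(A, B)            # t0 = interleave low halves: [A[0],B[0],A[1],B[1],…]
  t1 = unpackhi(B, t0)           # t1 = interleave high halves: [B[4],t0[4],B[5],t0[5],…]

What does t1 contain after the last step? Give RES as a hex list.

RES = [0x62, 0x75, 0x3c, 0x57, 0xd7, 0x5f, 0x0b, 0xc7]

  t0: df 58 35 d7 75 57 5f c7
  t1: 62 75 3c 57 d7 5f 0b c7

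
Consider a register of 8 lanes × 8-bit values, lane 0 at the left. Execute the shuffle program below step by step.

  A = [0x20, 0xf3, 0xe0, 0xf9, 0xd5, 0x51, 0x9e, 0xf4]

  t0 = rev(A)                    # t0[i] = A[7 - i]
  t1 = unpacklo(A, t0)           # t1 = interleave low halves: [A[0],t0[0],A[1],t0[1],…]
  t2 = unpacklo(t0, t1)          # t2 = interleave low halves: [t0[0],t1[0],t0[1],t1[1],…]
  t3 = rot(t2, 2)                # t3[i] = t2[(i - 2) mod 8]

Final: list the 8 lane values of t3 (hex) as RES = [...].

t0 = [0xf4, 0x9e, 0x51, 0xd5, 0xf9, 0xe0, 0xf3, 0x20]
t1 = [0x20, 0xf4, 0xf3, 0x9e, 0xe0, 0x51, 0xf9, 0xd5]
t2 = [0xf4, 0x20, 0x9e, 0xf4, 0x51, 0xf3, 0xd5, 0x9e]
t3 = [0xd5, 0x9e, 0xf4, 0x20, 0x9e, 0xf4, 0x51, 0xf3]

RES = [0xd5, 0x9e, 0xf4, 0x20, 0x9e, 0xf4, 0x51, 0xf3]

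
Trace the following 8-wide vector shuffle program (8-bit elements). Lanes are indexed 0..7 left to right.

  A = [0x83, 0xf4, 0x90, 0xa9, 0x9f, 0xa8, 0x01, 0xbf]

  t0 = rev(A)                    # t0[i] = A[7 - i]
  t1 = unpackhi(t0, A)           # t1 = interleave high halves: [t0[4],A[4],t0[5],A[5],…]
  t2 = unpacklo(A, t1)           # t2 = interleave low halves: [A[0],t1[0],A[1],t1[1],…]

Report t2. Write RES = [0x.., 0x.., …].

  t0: bf 01 a8 9f a9 90 f4 83
  t1: a9 9f 90 a8 f4 01 83 bf
  t2: 83 a9 f4 9f 90 90 a9 a8

RES = [0x83, 0xa9, 0xf4, 0x9f, 0x90, 0x90, 0xa9, 0xa8]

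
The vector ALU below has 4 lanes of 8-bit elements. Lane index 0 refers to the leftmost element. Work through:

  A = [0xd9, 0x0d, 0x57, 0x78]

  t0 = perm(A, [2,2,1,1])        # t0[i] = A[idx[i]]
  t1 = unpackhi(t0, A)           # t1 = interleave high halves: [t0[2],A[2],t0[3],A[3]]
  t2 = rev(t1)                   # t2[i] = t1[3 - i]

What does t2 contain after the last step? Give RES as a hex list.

RES = [ 0x78  0x0d  0x57  0x0d ]

t0 = [0x57, 0x57, 0x0d, 0x0d]
t1 = [0x0d, 0x57, 0x0d, 0x78]
t2 = [0x78, 0x0d, 0x57, 0x0d]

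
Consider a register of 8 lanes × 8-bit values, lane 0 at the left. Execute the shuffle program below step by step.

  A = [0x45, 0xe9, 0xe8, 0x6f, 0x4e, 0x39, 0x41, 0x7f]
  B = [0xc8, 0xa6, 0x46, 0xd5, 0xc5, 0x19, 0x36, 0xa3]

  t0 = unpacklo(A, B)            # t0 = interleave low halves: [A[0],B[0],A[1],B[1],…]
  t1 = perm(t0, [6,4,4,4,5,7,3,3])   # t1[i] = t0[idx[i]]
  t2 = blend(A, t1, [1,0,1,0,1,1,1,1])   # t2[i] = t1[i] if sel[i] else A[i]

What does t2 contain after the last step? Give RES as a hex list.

t0 = [0x45, 0xc8, 0xe9, 0xa6, 0xe8, 0x46, 0x6f, 0xd5]
t1 = [0x6f, 0xe8, 0xe8, 0xe8, 0x46, 0xd5, 0xa6, 0xa6]
t2 = [0x6f, 0xe9, 0xe8, 0x6f, 0x46, 0xd5, 0xa6, 0xa6]

RES = [0x6f, 0xe9, 0xe8, 0x6f, 0x46, 0xd5, 0xa6, 0xa6]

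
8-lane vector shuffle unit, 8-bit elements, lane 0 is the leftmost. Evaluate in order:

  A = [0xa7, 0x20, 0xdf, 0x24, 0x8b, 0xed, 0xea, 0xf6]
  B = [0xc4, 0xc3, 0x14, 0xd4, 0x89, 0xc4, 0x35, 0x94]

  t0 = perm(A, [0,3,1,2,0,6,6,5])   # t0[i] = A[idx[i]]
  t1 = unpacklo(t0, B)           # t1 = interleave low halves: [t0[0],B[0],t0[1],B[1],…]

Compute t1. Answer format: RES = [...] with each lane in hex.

  t0: a7 24 20 df a7 ea ea ed
  t1: a7 c4 24 c3 20 14 df d4

RES = [ 0xa7  0xc4  0x24  0xc3  0x20  0x14  0xdf  0xd4 ]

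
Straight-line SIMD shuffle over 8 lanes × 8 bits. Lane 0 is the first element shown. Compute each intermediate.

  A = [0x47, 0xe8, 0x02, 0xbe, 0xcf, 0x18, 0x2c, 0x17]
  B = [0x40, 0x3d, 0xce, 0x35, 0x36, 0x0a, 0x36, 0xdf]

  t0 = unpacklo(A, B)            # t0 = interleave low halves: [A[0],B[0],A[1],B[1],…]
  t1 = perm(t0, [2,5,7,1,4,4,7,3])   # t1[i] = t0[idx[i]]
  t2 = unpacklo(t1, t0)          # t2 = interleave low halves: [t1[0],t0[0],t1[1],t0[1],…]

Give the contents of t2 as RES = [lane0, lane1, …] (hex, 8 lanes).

t0 = [0x47, 0x40, 0xe8, 0x3d, 0x02, 0xce, 0xbe, 0x35]
t1 = [0xe8, 0xce, 0x35, 0x40, 0x02, 0x02, 0x35, 0x3d]
t2 = [0xe8, 0x47, 0xce, 0x40, 0x35, 0xe8, 0x40, 0x3d]

RES = [ 0xe8  0x47  0xce  0x40  0x35  0xe8  0x40  0x3d ]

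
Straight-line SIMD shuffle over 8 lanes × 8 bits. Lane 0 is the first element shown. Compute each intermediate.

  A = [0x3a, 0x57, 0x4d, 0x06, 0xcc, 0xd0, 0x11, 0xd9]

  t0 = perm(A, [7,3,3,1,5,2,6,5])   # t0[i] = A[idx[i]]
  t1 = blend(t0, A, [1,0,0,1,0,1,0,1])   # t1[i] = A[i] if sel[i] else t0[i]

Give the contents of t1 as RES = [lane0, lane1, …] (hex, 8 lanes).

t0 = [0xd9, 0x06, 0x06, 0x57, 0xd0, 0x4d, 0x11, 0xd0]
t1 = [0x3a, 0x06, 0x06, 0x06, 0xd0, 0xd0, 0x11, 0xd9]

RES = [0x3a, 0x06, 0x06, 0x06, 0xd0, 0xd0, 0x11, 0xd9]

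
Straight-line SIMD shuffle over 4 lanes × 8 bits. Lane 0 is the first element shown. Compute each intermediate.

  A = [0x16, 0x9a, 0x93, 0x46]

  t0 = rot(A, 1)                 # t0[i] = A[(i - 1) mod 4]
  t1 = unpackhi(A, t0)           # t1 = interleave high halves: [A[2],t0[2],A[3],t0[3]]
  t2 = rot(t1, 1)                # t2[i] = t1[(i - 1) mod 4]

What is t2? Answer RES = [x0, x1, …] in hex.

RES = [0x93, 0x93, 0x9a, 0x46]

→ t0 |46|16|9a|93|
→ t1 |93|9a|46|93|
→ t2 |93|93|9a|46|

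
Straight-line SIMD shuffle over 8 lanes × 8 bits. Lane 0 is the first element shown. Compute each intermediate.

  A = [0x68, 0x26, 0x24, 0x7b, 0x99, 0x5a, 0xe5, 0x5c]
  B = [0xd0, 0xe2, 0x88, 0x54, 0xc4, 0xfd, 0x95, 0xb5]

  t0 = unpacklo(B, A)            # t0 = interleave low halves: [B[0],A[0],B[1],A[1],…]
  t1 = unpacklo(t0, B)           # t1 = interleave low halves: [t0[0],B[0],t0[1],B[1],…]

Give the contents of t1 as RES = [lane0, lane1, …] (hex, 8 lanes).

RES = [ 0xd0  0xd0  0x68  0xe2  0xe2  0x88  0x26  0x54 ]

t0 = [0xd0, 0x68, 0xe2, 0x26, 0x88, 0x24, 0x54, 0x7b]
t1 = [0xd0, 0xd0, 0x68, 0xe2, 0xe2, 0x88, 0x26, 0x54]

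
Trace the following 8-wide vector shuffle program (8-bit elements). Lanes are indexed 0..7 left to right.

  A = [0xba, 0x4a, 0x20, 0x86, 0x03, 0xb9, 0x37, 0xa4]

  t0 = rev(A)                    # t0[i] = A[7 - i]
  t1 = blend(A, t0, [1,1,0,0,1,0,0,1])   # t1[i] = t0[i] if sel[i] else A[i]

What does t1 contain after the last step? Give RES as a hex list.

RES = [0xa4, 0x37, 0x20, 0x86, 0x86, 0xb9, 0x37, 0xba]

→ t0 |a4|37|b9|03|86|20|4a|ba|
→ t1 |a4|37|20|86|86|b9|37|ba|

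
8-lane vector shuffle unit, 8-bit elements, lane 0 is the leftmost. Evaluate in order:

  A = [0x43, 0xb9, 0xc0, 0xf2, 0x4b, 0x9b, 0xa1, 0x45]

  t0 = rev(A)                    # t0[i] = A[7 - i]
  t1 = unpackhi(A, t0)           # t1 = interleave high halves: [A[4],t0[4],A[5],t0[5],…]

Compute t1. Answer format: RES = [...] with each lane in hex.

RES = [ 0x4b  0xf2  0x9b  0xc0  0xa1  0xb9  0x45  0x43 ]

t0 = [0x45, 0xa1, 0x9b, 0x4b, 0xf2, 0xc0, 0xb9, 0x43]
t1 = [0x4b, 0xf2, 0x9b, 0xc0, 0xa1, 0xb9, 0x45, 0x43]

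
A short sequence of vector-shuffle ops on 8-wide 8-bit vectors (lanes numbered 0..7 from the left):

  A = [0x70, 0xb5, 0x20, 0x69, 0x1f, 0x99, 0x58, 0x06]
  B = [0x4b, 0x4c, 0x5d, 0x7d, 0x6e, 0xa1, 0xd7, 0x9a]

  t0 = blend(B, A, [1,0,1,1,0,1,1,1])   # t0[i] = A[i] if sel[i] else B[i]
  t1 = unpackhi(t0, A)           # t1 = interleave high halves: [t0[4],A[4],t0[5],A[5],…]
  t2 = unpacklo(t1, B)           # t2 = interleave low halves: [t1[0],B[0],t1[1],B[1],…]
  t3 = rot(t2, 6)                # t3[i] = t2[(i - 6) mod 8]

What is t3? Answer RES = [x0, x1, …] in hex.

RES = [ 0x1f  0x4c  0x99  0x5d  0x99  0x7d  0x6e  0x4b ]

t0 = [0x70, 0x4c, 0x20, 0x69, 0x6e, 0x99, 0x58, 0x06]
t1 = [0x6e, 0x1f, 0x99, 0x99, 0x58, 0x58, 0x06, 0x06]
t2 = [0x6e, 0x4b, 0x1f, 0x4c, 0x99, 0x5d, 0x99, 0x7d]
t3 = [0x1f, 0x4c, 0x99, 0x5d, 0x99, 0x7d, 0x6e, 0x4b]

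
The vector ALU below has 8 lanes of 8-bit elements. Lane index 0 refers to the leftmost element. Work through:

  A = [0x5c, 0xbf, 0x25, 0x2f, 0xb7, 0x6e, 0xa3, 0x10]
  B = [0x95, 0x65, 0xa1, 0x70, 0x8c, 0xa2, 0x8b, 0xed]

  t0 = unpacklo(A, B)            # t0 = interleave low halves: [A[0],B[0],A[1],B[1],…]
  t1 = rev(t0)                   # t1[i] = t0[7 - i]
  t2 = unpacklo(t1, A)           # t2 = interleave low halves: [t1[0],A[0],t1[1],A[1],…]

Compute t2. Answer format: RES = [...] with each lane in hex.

→ t0 |5c|95|bf|65|25|a1|2f|70|
→ t1 |70|2f|a1|25|65|bf|95|5c|
→ t2 |70|5c|2f|bf|a1|25|25|2f|

RES = [0x70, 0x5c, 0x2f, 0xbf, 0xa1, 0x25, 0x25, 0x2f]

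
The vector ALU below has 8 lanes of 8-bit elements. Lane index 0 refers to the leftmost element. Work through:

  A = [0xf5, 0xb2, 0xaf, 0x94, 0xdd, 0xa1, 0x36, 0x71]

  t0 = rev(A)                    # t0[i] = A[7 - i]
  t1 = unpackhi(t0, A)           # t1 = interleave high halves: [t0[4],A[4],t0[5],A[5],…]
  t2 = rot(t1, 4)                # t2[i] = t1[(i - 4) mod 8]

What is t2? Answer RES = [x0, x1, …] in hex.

RES = [ 0xb2  0x36  0xf5  0x71  0x94  0xdd  0xaf  0xa1 ]

  t0: 71 36 a1 dd 94 af b2 f5
  t1: 94 dd af a1 b2 36 f5 71
  t2: b2 36 f5 71 94 dd af a1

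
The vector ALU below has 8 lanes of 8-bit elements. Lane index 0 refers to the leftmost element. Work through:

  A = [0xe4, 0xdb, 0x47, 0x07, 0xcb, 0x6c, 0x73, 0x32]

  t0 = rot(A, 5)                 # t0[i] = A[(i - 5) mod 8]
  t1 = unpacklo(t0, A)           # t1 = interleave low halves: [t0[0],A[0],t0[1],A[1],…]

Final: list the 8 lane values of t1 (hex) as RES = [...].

RES = [ 0x07  0xe4  0xcb  0xdb  0x6c  0x47  0x73  0x07 ]

t0 = [0x07, 0xcb, 0x6c, 0x73, 0x32, 0xe4, 0xdb, 0x47]
t1 = [0x07, 0xe4, 0xcb, 0xdb, 0x6c, 0x47, 0x73, 0x07]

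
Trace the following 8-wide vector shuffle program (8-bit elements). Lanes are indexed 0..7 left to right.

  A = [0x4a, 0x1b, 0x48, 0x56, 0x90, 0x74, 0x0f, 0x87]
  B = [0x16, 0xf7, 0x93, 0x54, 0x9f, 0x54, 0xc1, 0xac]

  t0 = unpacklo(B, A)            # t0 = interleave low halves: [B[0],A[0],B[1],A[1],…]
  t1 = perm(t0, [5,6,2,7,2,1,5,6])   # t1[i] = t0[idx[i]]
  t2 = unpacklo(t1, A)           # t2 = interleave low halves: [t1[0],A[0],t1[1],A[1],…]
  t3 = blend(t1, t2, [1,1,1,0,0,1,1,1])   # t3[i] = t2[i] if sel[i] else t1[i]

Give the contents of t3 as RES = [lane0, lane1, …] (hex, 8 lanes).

RES = [ 0x48  0x4a  0x54  0x56  0xf7  0x48  0x56  0x56 ]

  t0: 16 4a f7 1b 93 48 54 56
  t1: 48 54 f7 56 f7 4a 48 54
  t2: 48 4a 54 1b f7 48 56 56
  t3: 48 4a 54 56 f7 48 56 56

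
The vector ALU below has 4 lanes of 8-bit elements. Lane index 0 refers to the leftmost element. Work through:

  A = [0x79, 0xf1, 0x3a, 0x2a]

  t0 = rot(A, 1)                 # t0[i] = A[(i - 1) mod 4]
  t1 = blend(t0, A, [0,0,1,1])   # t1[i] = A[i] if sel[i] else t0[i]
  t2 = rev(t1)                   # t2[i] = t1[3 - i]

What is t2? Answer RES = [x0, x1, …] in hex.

RES = [0x2a, 0x3a, 0x79, 0x2a]

t0 = [0x2a, 0x79, 0xf1, 0x3a]
t1 = [0x2a, 0x79, 0x3a, 0x2a]
t2 = [0x2a, 0x3a, 0x79, 0x2a]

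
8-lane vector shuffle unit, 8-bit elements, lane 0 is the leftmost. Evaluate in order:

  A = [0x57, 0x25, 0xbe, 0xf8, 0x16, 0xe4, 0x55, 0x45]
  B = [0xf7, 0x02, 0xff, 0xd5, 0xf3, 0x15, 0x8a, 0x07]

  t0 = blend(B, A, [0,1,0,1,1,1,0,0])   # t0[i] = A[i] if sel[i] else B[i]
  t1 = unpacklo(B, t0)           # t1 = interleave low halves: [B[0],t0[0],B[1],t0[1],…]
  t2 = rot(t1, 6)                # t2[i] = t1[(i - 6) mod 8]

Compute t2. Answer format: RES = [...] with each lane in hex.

RES = [ 0x02  0x25  0xff  0xff  0xd5  0xf8  0xf7  0xf7 ]

  t0: f7 25 ff f8 16 e4 8a 07
  t1: f7 f7 02 25 ff ff d5 f8
  t2: 02 25 ff ff d5 f8 f7 f7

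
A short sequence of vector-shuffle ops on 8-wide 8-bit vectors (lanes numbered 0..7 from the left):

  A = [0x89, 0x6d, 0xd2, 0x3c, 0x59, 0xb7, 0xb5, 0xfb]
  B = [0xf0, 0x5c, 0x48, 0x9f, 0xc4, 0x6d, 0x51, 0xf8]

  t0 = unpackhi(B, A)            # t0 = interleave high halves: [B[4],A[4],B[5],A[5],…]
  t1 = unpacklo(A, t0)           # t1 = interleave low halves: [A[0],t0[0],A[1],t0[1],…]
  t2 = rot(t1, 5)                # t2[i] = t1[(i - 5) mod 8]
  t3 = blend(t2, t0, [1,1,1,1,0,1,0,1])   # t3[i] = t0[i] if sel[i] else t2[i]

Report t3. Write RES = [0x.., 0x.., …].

RES = [0xc4, 0x59, 0x6d, 0xb7, 0xb7, 0xb5, 0xc4, 0xfb]

  t0: c4 59 6d b7 51 b5 f8 fb
  t1: 89 c4 6d 59 d2 6d 3c b7
  t2: 59 d2 6d 3c b7 89 c4 6d
  t3: c4 59 6d b7 b7 b5 c4 fb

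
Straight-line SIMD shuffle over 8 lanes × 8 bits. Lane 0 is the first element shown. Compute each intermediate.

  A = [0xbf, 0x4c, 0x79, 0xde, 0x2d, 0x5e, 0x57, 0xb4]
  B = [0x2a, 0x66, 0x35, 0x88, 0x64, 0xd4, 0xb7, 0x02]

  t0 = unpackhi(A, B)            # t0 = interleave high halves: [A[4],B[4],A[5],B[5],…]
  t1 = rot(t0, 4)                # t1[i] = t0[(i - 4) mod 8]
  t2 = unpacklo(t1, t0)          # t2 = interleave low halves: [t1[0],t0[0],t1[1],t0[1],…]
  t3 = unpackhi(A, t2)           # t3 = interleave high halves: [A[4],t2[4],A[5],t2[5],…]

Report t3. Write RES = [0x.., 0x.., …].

→ t0 |2d|64|5e|d4|57|b7|b4|02|
→ t1 |57|b7|b4|02|2d|64|5e|d4|
→ t2 |57|2d|b7|64|b4|5e|02|d4|
→ t3 |2d|b4|5e|5e|57|02|b4|d4|

RES = [ 0x2d  0xb4  0x5e  0x5e  0x57  0x02  0xb4  0xd4 ]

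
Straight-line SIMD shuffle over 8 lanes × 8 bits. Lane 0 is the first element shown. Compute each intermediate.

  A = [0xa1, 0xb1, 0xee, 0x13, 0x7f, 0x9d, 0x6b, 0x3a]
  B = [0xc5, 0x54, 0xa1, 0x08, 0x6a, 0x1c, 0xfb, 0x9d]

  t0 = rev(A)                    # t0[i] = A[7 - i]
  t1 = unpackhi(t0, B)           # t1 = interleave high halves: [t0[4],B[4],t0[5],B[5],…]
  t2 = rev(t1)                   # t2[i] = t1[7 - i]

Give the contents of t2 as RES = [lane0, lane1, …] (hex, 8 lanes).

→ t0 |3a|6b|9d|7f|13|ee|b1|a1|
→ t1 |13|6a|ee|1c|b1|fb|a1|9d|
→ t2 |9d|a1|fb|b1|1c|ee|6a|13|

RES = [0x9d, 0xa1, 0xfb, 0xb1, 0x1c, 0xee, 0x6a, 0x13]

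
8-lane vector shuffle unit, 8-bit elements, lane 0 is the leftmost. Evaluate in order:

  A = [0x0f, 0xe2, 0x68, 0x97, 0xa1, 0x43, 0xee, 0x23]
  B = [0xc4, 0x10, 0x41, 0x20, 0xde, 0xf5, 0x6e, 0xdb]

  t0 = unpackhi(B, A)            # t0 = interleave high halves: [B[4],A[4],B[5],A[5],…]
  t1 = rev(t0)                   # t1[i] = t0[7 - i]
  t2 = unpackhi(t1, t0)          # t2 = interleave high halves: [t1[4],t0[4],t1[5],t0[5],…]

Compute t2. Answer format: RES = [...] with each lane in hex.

RES = [ 0x43  0x6e  0xf5  0xee  0xa1  0xdb  0xde  0x23 ]

  t0: de a1 f5 43 6e ee db 23
  t1: 23 db ee 6e 43 f5 a1 de
  t2: 43 6e f5 ee a1 db de 23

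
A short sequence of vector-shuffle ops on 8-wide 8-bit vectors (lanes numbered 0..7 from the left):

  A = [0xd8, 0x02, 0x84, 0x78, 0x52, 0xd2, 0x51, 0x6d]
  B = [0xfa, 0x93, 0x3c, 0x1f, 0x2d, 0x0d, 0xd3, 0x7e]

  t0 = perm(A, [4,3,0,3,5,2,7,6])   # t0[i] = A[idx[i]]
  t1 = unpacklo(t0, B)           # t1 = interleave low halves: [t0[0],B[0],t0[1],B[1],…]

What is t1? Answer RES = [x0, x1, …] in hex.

RES = [ 0x52  0xfa  0x78  0x93  0xd8  0x3c  0x78  0x1f ]

t0 = [0x52, 0x78, 0xd8, 0x78, 0xd2, 0x84, 0x6d, 0x51]
t1 = [0x52, 0xfa, 0x78, 0x93, 0xd8, 0x3c, 0x78, 0x1f]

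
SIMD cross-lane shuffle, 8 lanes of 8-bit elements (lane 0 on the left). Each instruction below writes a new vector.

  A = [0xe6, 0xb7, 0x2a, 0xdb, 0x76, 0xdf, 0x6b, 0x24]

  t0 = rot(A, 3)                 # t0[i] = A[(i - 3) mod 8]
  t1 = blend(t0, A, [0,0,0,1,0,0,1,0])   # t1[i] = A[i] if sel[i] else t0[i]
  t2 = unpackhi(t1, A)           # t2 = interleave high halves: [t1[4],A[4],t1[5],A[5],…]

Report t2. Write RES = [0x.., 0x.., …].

RES = [ 0xb7  0x76  0x2a  0xdf  0x6b  0x6b  0x76  0x24 ]

t0 = [0xdf, 0x6b, 0x24, 0xe6, 0xb7, 0x2a, 0xdb, 0x76]
t1 = [0xdf, 0x6b, 0x24, 0xdb, 0xb7, 0x2a, 0x6b, 0x76]
t2 = [0xb7, 0x76, 0x2a, 0xdf, 0x6b, 0x6b, 0x76, 0x24]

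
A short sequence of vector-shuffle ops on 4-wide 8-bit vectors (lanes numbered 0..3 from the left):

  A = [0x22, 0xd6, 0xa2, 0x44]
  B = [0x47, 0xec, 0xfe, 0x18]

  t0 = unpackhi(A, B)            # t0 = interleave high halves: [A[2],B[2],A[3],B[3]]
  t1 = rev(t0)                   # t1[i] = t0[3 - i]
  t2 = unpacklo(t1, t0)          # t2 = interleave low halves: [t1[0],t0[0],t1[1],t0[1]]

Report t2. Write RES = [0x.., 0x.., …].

  t0: a2 fe 44 18
  t1: 18 44 fe a2
  t2: 18 a2 44 fe

RES = [0x18, 0xa2, 0x44, 0xfe]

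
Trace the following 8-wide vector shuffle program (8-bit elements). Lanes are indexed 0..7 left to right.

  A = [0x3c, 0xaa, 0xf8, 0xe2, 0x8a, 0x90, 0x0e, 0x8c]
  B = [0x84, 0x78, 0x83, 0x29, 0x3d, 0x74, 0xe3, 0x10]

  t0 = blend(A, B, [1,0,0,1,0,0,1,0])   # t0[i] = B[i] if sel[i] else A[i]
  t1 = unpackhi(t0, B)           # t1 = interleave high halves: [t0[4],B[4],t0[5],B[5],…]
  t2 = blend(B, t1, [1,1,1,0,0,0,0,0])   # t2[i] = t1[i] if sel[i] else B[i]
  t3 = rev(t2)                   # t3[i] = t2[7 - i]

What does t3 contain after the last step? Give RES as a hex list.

RES = [0x10, 0xe3, 0x74, 0x3d, 0x29, 0x90, 0x3d, 0x8a]

  t0: 84 aa f8 29 8a 90 e3 8c
  t1: 8a 3d 90 74 e3 e3 8c 10
  t2: 8a 3d 90 29 3d 74 e3 10
  t3: 10 e3 74 3d 29 90 3d 8a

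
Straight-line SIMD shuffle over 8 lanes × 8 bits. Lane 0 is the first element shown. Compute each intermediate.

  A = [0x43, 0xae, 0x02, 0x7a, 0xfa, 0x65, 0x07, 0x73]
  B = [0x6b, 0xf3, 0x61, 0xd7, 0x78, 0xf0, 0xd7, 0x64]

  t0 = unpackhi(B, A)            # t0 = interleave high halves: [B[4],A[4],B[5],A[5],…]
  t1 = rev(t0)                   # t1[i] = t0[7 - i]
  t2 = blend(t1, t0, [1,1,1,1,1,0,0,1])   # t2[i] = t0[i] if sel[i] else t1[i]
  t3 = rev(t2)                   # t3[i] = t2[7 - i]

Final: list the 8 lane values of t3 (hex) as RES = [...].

  t0: 78 fa f0 65 d7 07 64 73
  t1: 73 64 07 d7 65 f0 fa 78
  t2: 78 fa f0 65 d7 f0 fa 73
  t3: 73 fa f0 d7 65 f0 fa 78

RES = [0x73, 0xfa, 0xf0, 0xd7, 0x65, 0xf0, 0xfa, 0x78]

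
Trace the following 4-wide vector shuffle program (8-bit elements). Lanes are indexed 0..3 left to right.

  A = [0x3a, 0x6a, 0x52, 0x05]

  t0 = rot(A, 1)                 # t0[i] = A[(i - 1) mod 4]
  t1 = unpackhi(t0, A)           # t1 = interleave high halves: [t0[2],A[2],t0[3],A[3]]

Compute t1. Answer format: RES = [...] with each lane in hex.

t0 = [0x05, 0x3a, 0x6a, 0x52]
t1 = [0x6a, 0x52, 0x52, 0x05]

RES = [0x6a, 0x52, 0x52, 0x05]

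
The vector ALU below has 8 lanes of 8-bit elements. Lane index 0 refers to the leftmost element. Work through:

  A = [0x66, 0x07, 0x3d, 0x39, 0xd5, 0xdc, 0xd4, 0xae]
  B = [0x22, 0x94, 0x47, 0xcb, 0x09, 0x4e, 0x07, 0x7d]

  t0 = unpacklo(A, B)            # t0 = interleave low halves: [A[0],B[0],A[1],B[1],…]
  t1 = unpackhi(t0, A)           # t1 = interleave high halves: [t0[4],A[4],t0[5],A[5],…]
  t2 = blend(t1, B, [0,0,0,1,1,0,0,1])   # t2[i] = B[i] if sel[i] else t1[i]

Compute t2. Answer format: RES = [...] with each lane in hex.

RES = [0x3d, 0xd5, 0x47, 0xcb, 0x09, 0xd4, 0xcb, 0x7d]

→ t0 |66|22|07|94|3d|47|39|cb|
→ t1 |3d|d5|47|dc|39|d4|cb|ae|
→ t2 |3d|d5|47|cb|09|d4|cb|7d|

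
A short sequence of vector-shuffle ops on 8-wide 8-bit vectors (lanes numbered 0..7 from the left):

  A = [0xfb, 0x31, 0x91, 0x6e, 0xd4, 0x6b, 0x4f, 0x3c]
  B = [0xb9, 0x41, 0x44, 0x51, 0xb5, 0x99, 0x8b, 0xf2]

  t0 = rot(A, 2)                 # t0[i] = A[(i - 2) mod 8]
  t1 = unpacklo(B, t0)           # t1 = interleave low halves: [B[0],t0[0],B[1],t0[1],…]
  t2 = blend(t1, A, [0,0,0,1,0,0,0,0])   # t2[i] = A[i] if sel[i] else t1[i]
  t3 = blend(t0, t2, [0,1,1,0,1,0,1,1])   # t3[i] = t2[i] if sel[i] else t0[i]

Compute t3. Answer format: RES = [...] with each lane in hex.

RES = [ 0x4f  0x4f  0x41  0x31  0x44  0x6e  0x51  0x31 ]

  t0: 4f 3c fb 31 91 6e d4 6b
  t1: b9 4f 41 3c 44 fb 51 31
  t2: b9 4f 41 6e 44 fb 51 31
  t3: 4f 4f 41 31 44 6e 51 31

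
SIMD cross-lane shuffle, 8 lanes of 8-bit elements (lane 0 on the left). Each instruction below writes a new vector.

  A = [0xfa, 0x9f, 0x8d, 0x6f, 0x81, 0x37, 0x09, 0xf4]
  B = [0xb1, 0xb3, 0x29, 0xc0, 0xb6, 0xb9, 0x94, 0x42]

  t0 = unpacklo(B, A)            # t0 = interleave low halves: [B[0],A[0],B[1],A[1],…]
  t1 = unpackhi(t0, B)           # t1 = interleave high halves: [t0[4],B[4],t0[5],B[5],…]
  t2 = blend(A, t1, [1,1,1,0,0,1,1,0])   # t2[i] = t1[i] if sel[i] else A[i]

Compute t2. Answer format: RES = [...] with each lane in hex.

  t0: b1 fa b3 9f 29 8d c0 6f
  t1: 29 b6 8d b9 c0 94 6f 42
  t2: 29 b6 8d 6f 81 94 6f f4

RES = [0x29, 0xb6, 0x8d, 0x6f, 0x81, 0x94, 0x6f, 0xf4]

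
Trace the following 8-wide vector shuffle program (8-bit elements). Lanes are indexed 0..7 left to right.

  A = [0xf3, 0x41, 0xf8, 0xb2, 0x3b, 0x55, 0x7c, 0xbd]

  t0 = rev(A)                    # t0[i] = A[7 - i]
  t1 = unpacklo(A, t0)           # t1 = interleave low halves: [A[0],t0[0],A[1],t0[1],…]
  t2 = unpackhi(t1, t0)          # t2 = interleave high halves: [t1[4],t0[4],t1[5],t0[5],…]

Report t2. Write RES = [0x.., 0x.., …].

RES = [ 0xf8  0xb2  0x55  0xf8  0xb2  0x41  0x3b  0xf3 ]

→ t0 |bd|7c|55|3b|b2|f8|41|f3|
→ t1 |f3|bd|41|7c|f8|55|b2|3b|
→ t2 |f8|b2|55|f8|b2|41|3b|f3|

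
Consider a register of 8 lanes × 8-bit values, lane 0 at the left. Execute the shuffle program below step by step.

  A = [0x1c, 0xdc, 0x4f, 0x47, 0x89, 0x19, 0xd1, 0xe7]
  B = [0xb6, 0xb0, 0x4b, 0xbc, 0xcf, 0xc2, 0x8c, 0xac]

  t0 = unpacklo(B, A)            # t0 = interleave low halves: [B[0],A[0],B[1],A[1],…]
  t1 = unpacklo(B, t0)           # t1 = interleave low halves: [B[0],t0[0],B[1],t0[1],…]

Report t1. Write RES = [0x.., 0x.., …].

RES = [0xb6, 0xb6, 0xb0, 0x1c, 0x4b, 0xb0, 0xbc, 0xdc]

→ t0 |b6|1c|b0|dc|4b|4f|bc|47|
→ t1 |b6|b6|b0|1c|4b|b0|bc|dc|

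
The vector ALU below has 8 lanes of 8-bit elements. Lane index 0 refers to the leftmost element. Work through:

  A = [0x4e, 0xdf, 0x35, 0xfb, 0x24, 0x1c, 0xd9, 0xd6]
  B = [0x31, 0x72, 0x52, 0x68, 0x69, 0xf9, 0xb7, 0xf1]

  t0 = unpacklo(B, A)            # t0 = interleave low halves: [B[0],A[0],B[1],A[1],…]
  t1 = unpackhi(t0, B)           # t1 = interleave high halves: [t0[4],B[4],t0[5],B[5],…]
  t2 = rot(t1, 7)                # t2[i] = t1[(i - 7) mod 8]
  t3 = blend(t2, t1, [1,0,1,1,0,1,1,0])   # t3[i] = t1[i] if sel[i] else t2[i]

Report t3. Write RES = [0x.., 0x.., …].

t0 = [0x31, 0x4e, 0x72, 0xdf, 0x52, 0x35, 0x68, 0xfb]
t1 = [0x52, 0x69, 0x35, 0xf9, 0x68, 0xb7, 0xfb, 0xf1]
t2 = [0x69, 0x35, 0xf9, 0x68, 0xb7, 0xfb, 0xf1, 0x52]
t3 = [0x52, 0x35, 0x35, 0xf9, 0xb7, 0xb7, 0xfb, 0x52]

RES = [0x52, 0x35, 0x35, 0xf9, 0xb7, 0xb7, 0xfb, 0x52]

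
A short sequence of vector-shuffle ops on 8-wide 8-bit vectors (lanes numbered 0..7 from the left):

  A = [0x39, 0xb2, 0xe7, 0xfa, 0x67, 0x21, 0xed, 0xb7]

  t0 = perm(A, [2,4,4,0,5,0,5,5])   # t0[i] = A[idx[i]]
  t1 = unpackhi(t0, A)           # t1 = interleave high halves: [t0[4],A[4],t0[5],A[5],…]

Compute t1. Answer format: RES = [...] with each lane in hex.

RES = [ 0x21  0x67  0x39  0x21  0x21  0xed  0x21  0xb7 ]

→ t0 |e7|67|67|39|21|39|21|21|
→ t1 |21|67|39|21|21|ed|21|b7|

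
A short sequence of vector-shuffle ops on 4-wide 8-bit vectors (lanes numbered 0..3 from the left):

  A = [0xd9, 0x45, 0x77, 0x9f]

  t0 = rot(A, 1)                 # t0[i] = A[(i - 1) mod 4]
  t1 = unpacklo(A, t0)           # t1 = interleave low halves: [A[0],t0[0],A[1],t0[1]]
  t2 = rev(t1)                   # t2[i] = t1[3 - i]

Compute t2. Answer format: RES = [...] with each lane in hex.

→ t0 |9f|d9|45|77|
→ t1 |d9|9f|45|d9|
→ t2 |d9|45|9f|d9|

RES = [0xd9, 0x45, 0x9f, 0xd9]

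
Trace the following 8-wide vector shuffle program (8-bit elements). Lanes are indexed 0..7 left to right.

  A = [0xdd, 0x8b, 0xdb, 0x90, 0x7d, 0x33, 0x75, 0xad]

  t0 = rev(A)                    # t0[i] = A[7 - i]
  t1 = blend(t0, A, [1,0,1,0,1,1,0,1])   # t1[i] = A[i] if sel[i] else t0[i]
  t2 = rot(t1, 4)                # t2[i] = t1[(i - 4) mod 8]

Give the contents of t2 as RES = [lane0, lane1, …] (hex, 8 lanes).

  t0: ad 75 33 7d 90 db 8b dd
  t1: dd 75 db 7d 7d 33 8b ad
  t2: 7d 33 8b ad dd 75 db 7d

RES = [0x7d, 0x33, 0x8b, 0xad, 0xdd, 0x75, 0xdb, 0x7d]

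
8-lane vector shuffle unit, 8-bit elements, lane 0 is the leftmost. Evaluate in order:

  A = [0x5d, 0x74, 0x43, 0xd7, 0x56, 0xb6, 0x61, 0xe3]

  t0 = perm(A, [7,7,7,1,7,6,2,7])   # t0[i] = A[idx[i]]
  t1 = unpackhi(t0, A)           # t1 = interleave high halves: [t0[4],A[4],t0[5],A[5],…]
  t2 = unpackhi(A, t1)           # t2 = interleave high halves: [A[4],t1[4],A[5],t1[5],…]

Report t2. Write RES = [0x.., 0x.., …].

RES = [0x56, 0x43, 0xb6, 0x61, 0x61, 0xe3, 0xe3, 0xe3]

t0 = [0xe3, 0xe3, 0xe3, 0x74, 0xe3, 0x61, 0x43, 0xe3]
t1 = [0xe3, 0x56, 0x61, 0xb6, 0x43, 0x61, 0xe3, 0xe3]
t2 = [0x56, 0x43, 0xb6, 0x61, 0x61, 0xe3, 0xe3, 0xe3]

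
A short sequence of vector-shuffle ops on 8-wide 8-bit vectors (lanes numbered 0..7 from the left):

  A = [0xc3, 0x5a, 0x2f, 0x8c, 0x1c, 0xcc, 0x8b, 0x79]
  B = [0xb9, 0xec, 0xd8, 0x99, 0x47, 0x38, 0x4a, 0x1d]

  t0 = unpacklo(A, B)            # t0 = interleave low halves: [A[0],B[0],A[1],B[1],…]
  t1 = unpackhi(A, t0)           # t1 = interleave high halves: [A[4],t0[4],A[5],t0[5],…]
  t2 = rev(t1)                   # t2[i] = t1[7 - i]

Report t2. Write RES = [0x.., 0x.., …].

  t0: c3 b9 5a ec 2f d8 8c 99
  t1: 1c 2f cc d8 8b 8c 79 99
  t2: 99 79 8c 8b d8 cc 2f 1c

RES = [ 0x99  0x79  0x8c  0x8b  0xd8  0xcc  0x2f  0x1c ]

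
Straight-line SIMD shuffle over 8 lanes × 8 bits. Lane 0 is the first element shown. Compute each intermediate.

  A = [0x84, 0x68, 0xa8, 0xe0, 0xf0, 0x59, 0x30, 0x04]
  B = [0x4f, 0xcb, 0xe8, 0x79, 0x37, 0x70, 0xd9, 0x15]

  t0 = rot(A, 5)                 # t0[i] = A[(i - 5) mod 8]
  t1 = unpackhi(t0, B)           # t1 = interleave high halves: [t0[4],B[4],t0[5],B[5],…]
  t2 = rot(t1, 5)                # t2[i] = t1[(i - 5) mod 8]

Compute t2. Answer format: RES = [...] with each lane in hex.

t0 = [0xe0, 0xf0, 0x59, 0x30, 0x04, 0x84, 0x68, 0xa8]
t1 = [0x04, 0x37, 0x84, 0x70, 0x68, 0xd9, 0xa8, 0x15]
t2 = [0x70, 0x68, 0xd9, 0xa8, 0x15, 0x04, 0x37, 0x84]

RES = [0x70, 0x68, 0xd9, 0xa8, 0x15, 0x04, 0x37, 0x84]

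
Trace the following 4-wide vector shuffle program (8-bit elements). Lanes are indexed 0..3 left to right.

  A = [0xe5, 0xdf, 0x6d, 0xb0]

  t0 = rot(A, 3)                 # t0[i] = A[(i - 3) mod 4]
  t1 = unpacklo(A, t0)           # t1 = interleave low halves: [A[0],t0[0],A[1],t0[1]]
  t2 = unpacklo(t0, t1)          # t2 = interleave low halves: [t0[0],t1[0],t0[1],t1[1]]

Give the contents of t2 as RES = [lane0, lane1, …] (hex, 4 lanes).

RES = [0xdf, 0xe5, 0x6d, 0xdf]

t0 = [0xdf, 0x6d, 0xb0, 0xe5]
t1 = [0xe5, 0xdf, 0xdf, 0x6d]
t2 = [0xdf, 0xe5, 0x6d, 0xdf]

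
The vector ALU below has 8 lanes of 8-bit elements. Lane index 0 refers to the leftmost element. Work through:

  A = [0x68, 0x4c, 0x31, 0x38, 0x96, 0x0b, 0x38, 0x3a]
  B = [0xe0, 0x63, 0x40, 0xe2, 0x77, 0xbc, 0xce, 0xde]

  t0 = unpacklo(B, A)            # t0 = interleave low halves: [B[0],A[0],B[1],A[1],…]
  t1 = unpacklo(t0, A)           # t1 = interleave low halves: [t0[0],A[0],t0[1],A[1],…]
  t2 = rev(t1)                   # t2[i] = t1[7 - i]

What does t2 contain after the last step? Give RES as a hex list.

RES = [ 0x38  0x4c  0x31  0x63  0x4c  0x68  0x68  0xe0 ]

t0 = [0xe0, 0x68, 0x63, 0x4c, 0x40, 0x31, 0xe2, 0x38]
t1 = [0xe0, 0x68, 0x68, 0x4c, 0x63, 0x31, 0x4c, 0x38]
t2 = [0x38, 0x4c, 0x31, 0x63, 0x4c, 0x68, 0x68, 0xe0]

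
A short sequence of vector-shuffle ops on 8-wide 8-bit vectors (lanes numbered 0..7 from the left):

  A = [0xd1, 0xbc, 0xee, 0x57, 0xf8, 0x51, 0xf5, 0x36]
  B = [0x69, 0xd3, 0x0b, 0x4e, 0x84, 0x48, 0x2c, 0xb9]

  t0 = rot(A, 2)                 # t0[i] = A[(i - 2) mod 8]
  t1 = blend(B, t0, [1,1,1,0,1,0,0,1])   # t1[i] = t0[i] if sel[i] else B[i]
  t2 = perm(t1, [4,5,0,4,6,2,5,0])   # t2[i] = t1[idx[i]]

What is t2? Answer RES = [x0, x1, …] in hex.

RES = [0xee, 0x48, 0xf5, 0xee, 0x2c, 0xd1, 0x48, 0xf5]

→ t0 |f5|36|d1|bc|ee|57|f8|51|
→ t1 |f5|36|d1|4e|ee|48|2c|51|
→ t2 |ee|48|f5|ee|2c|d1|48|f5|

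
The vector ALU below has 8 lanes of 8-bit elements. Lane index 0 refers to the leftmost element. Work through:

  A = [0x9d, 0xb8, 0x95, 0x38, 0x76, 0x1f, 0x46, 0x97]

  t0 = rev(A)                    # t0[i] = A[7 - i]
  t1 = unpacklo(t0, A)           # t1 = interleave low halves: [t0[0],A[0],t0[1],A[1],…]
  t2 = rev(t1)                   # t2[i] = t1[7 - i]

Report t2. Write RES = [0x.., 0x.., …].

RES = [0x38, 0x76, 0x95, 0x1f, 0xb8, 0x46, 0x9d, 0x97]

  t0: 97 46 1f 76 38 95 b8 9d
  t1: 97 9d 46 b8 1f 95 76 38
  t2: 38 76 95 1f b8 46 9d 97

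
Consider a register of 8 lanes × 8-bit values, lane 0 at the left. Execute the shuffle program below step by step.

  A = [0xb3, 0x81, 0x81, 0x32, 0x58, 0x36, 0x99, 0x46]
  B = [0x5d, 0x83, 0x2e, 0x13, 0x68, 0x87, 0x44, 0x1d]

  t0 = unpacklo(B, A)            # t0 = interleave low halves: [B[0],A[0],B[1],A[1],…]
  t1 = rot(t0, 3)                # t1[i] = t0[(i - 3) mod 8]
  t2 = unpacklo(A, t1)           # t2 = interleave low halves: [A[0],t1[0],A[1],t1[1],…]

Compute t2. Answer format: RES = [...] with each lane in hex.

RES = [0xb3, 0x81, 0x81, 0x13, 0x81, 0x32, 0x32, 0x5d]

  t0: 5d b3 83 81 2e 81 13 32
  t1: 81 13 32 5d b3 83 81 2e
  t2: b3 81 81 13 81 32 32 5d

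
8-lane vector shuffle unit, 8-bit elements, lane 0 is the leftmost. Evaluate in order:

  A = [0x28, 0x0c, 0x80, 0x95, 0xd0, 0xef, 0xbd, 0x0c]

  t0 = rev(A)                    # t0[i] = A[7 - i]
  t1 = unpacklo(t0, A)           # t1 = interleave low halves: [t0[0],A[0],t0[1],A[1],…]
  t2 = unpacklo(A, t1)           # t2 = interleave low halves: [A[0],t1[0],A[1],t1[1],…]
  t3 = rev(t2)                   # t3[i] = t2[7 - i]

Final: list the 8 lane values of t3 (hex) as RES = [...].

  t0: 0c bd ef d0 95 80 0c 28
  t1: 0c 28 bd 0c ef 80 d0 95
  t2: 28 0c 0c 28 80 bd 95 0c
  t3: 0c 95 bd 80 28 0c 0c 28

RES = [ 0x0c  0x95  0xbd  0x80  0x28  0x0c  0x0c  0x28 ]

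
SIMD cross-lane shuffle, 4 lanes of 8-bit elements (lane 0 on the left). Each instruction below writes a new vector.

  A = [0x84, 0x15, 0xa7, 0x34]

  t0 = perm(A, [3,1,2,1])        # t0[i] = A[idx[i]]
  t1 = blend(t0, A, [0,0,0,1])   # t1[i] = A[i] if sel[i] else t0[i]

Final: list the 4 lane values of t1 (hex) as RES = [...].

RES = [0x34, 0x15, 0xa7, 0x34]

  t0: 34 15 a7 15
  t1: 34 15 a7 34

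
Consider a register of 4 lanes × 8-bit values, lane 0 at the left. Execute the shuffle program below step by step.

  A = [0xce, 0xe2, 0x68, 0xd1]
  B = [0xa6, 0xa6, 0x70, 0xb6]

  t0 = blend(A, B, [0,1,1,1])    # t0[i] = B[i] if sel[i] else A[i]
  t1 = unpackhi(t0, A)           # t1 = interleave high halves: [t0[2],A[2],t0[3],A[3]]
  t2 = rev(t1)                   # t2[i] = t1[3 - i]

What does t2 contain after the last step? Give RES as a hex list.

t0 = [0xce, 0xa6, 0x70, 0xb6]
t1 = [0x70, 0x68, 0xb6, 0xd1]
t2 = [0xd1, 0xb6, 0x68, 0x70]

RES = [ 0xd1  0xb6  0x68  0x70 ]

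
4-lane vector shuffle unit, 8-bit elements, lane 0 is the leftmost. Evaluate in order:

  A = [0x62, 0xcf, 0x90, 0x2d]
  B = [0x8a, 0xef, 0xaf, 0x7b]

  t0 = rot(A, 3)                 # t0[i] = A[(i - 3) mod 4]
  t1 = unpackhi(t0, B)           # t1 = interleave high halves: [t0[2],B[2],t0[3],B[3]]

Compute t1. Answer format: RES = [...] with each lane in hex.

  t0: cf 90 2d 62
  t1: 2d af 62 7b

RES = [0x2d, 0xaf, 0x62, 0x7b]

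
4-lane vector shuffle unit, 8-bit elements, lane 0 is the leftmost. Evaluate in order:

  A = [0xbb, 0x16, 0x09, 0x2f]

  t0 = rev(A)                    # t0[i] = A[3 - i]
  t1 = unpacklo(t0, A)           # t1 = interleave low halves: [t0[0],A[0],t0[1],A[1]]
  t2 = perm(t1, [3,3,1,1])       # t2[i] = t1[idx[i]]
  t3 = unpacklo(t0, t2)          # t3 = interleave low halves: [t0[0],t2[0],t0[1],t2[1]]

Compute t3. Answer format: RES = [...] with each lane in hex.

RES = [ 0x2f  0x16  0x09  0x16 ]

  t0: 2f 09 16 bb
  t1: 2f bb 09 16
  t2: 16 16 bb bb
  t3: 2f 16 09 16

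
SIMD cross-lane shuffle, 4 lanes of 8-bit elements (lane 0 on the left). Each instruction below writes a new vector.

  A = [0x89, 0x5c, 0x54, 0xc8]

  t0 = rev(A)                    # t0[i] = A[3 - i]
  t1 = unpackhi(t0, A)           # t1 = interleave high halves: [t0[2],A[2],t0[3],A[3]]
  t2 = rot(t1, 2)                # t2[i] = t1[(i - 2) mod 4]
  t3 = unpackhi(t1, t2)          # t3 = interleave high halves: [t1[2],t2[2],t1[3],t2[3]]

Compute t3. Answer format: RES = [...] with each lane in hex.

RES = [0x89, 0x5c, 0xc8, 0x54]

t0 = [0xc8, 0x54, 0x5c, 0x89]
t1 = [0x5c, 0x54, 0x89, 0xc8]
t2 = [0x89, 0xc8, 0x5c, 0x54]
t3 = [0x89, 0x5c, 0xc8, 0x54]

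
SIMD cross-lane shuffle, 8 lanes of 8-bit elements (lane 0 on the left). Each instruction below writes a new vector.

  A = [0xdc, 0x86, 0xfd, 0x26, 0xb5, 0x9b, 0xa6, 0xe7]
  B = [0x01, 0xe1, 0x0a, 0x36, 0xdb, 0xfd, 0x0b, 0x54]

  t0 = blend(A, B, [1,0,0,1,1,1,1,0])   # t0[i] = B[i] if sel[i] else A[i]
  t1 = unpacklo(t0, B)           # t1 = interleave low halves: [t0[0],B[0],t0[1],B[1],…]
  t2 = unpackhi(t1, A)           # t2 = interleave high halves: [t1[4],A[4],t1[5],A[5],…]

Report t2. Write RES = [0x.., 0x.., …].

RES = [0xfd, 0xb5, 0x0a, 0x9b, 0x36, 0xa6, 0x36, 0xe7]

t0 = [0x01, 0x86, 0xfd, 0x36, 0xdb, 0xfd, 0x0b, 0xe7]
t1 = [0x01, 0x01, 0x86, 0xe1, 0xfd, 0x0a, 0x36, 0x36]
t2 = [0xfd, 0xb5, 0x0a, 0x9b, 0x36, 0xa6, 0x36, 0xe7]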